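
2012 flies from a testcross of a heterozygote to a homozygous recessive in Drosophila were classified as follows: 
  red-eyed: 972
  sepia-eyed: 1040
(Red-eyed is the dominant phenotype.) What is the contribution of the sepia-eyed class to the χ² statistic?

A testcross of a heterozygote (Aa × aa) gives a 1:1 phenotypic ratio.
Under the 1:1 hypothesis (Σ ratio = 2, N = 2012):
  red-eyed: 2012 × 1/2 = 1006
  sepia-eyed: 2012 × 1/2 = 1006
Contribution of sepia-eyed: (1040 − 1006)² / 1006 = 1.1491

1.149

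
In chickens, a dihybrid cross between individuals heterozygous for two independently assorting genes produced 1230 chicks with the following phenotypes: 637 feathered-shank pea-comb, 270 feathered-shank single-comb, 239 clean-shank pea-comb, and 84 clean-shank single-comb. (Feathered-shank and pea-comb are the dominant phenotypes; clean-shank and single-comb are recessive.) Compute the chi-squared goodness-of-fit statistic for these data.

A dihybrid F₂ with independent assortment and complete dominance at both loci gives a 9:3:3:1 phenotypic ratio.
Total ratio parts = 16. Expected numbers out of 1230:
  feathered-shank pea-comb: 1230 × 9/16 = 691.875
  feathered-shank single-comb: 1230 × 3/16 = 230.625
  clean-shank pea-comb: 1230 × 3/16 = 230.625
  clean-shank single-comb: 1230 × 1/16 = 76.875
χ² = Σ (O − E)² / E
  feathered-shank pea-comb: (637 − 691.875)² / 691.875 = 4.3523
  feathered-shank single-comb: (270 − 230.625)² / 230.625 = 6.7226
  clean-shank pea-comb: (239 − 230.625)² / 230.625 = 0.3041
  clean-shank single-comb: (84 − 76.875)² / 76.875 = 0.6604
χ² = 4.3523 + 6.7226 + 0.3041 + 0.6604 = 12.0394 ≈ 12.039

12.039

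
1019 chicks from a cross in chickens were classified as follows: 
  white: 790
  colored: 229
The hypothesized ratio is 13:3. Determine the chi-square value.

9.271

Expected counts for N = 1019 under a 13:3 ratio (total parts = 16):
  white: 1019 × 13/16 = 827.9375
  colored: 1019 × 3/16 = 191.0625
χ² = Σ (O − E)² / E
  white: (790 − 827.9375)² / 827.9375 = 1.7384
  colored: (229 − 191.0625)² / 191.0625 = 7.5329
χ² = 1.7384 + 7.5329 = 9.2713 ≈ 9.271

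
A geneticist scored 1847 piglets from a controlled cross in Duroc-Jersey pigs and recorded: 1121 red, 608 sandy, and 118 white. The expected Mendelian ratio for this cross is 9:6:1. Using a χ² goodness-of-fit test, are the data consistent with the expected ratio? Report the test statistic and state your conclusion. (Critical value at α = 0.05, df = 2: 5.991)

Under the 9:6:1 hypothesis (Σ ratio = 16, N = 1847):
  red: 1847 × 9/16 = 1038.9375
  sandy: 1847 × 6/16 = 692.625
  white: 1847 × 1/16 = 115.4375
χ² = Σ (O − E)² / E
  red: (1121 − 1038.9375)² / 1038.9375 = 6.4819
  sandy: (608 − 692.625)² / 692.625 = 10.3395
  white: (118 − 115.4375)² / 115.4375 = 0.0569
χ² = 6.4819 + 10.3395 + 0.0569 = 16.8783 ≈ 16.878
Degrees of freedom = 3 − 1 = 2; critical value at α = 0.05 is 5.991.
Since 16.878 > 5.991, we reject the null hypothesis — the data do not fit the 9:6:1 ratio.

16.878; not consistent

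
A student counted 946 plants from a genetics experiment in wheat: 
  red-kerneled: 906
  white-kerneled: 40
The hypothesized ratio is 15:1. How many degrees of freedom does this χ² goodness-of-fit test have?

A goodness-of-fit test with 2 phenotype classes has df = 2 − 1 = 1.

1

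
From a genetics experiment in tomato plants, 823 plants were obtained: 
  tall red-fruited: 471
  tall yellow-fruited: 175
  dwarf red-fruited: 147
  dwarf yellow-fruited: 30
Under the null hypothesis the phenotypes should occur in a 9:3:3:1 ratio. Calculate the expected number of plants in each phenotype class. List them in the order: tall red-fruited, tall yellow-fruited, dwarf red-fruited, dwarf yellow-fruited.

Expected counts for N = 823 under a 9:3:3:1 ratio (total parts = 16):
  tall red-fruited: 823 × 9/16 = 462.9375
  tall yellow-fruited: 823 × 3/16 = 154.3125
  dwarf red-fruited: 823 × 3/16 = 154.3125
  dwarf yellow-fruited: 823 × 1/16 = 51.4375

462.9375, 154.3125, 154.3125, 51.4375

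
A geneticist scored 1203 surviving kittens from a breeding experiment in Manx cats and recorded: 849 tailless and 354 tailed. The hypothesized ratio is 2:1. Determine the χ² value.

8.263

Under the 2:1 hypothesis (Σ ratio = 3, N = 1203):
  tailless: 1203 × 2/3 = 802
  tailed: 1203 × 1/3 = 401
χ² = Σ (O − E)² / E
  tailless: (849 − 802)² / 802 = 2.7544
  tailed: (354 − 401)² / 401 = 5.5087
χ² = 2.7544 + 5.5087 = 8.2631 ≈ 8.263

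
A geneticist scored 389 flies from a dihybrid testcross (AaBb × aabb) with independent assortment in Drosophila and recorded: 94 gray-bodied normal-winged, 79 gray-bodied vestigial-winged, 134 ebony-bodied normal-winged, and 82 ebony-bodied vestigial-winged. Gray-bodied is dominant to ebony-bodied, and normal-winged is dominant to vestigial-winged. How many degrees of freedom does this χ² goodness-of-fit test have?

A dihybrid testcross with independent assortment gives a 1:1:1:1 ratio.
A goodness-of-fit test with 4 phenotype classes has df = 4 − 1 = 3.

3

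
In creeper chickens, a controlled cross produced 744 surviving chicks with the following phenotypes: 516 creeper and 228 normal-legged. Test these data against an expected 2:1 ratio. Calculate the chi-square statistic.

Total ratio parts = 3. Expected numbers out of 744:
  creeper: 744 × 2/3 = 496
  normal-legged: 744 × 1/3 = 248
χ² = Σ (O − E)² / E
  creeper: (516 − 496)² / 496 = 0.8065
  normal-legged: (228 − 248)² / 248 = 1.6129
χ² = 0.8065 + 1.6129 = 2.4194 ≈ 2.419

2.419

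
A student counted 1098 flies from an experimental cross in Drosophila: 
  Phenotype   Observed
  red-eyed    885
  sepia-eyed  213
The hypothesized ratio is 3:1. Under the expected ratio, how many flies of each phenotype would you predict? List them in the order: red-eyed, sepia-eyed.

823.5, 274.5

Total ratio parts = 4. Expected numbers out of 1098:
  red-eyed: 1098 × 3/4 = 823.5
  sepia-eyed: 1098 × 1/4 = 274.5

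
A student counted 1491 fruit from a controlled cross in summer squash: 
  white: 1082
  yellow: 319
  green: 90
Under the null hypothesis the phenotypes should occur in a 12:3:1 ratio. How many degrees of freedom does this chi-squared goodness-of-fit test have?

A goodness-of-fit test with 3 phenotype classes has df = 3 − 1 = 2.

2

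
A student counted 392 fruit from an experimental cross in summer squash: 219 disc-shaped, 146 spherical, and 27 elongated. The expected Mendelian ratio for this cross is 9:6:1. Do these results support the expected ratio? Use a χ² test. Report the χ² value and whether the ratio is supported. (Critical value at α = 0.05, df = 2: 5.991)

The 9:6:1 ratio has 16 parts, so with N = 392 the expected counts are:
  disc-shaped: 392 × 9/16 = 220.5
  spherical: 392 × 6/16 = 147
  elongated: 392 × 1/16 = 24.5
χ² = Σ (O − E)² / E
  disc-shaped: (219 − 220.5)² / 220.5 = 0.0102
  spherical: (146 − 147)² / 147 = 0.0068
  elongated: (27 − 24.5)² / 24.5 = 0.2551
χ² = 0.0102 + 0.0068 + 0.2551 = 0.2721 ≈ 0.272
Degrees of freedom = 3 − 1 = 2; critical value at α = 0.05 is 5.991.
Since 0.272 < 5.991, we fail to reject the null hypothesis — the data are consistent with the 9:6:1 ratio.

0.272; consistent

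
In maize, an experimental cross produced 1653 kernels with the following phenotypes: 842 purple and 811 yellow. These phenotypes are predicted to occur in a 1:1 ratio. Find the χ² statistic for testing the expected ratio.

0.581

Expected counts for N = 1653 under a 1:1 ratio (total parts = 2):
  purple: 1653 × 1/2 = 826.5
  yellow: 1653 × 1/2 = 826.5
χ² = Σ (O − E)² / E
  purple: (842 − 826.5)² / 826.5 = 0.2907
  yellow: (811 − 826.5)² / 826.5 = 0.2907
χ² = 0.2907 + 0.2907 = 0.5814 ≈ 0.581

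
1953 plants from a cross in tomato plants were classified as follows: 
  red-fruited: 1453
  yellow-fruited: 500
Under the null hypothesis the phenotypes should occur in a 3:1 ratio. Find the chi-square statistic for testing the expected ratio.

Total ratio parts = 4. Expected numbers out of 1953:
  red-fruited: 1953 × 3/4 = 1464.75
  yellow-fruited: 1953 × 1/4 = 488.25
χ² = Σ (O − E)² / E
  red-fruited: (1453 − 1464.75)² / 1464.75 = 0.0943
  yellow-fruited: (500 − 488.25)² / 488.25 = 0.2828
χ² = 0.0943 + 0.2828 = 0.3771 ≈ 0.377

0.377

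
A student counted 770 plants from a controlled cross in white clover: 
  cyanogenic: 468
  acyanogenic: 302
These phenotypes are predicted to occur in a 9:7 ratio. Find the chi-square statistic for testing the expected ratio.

Expected counts for N = 770 under a 9:7 ratio (total parts = 16):
  cyanogenic: 770 × 9/16 = 433.125
  acyanogenic: 770 × 7/16 = 336.875
χ² = Σ (O − E)² / E
  cyanogenic: (468 − 433.125)² / 433.125 = 2.8081
  acyanogenic: (302 − 336.875)² / 336.875 = 3.6104
χ² = 2.8081 + 3.6104 = 6.4185 ≈ 6.419

6.419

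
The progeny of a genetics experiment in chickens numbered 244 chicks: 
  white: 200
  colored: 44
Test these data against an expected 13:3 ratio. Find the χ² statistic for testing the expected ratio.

0.082

Expected counts for N = 244 under a 13:3 ratio (total parts = 16):
  white: 244 × 13/16 = 198.25
  colored: 244 × 3/16 = 45.75
χ² = Σ (O − E)² / E
  white: (200 − 198.25)² / 198.25 = 0.0154
  colored: (44 − 45.75)² / 45.75 = 0.0669
χ² = 0.0154 + 0.0669 = 0.0823 ≈ 0.082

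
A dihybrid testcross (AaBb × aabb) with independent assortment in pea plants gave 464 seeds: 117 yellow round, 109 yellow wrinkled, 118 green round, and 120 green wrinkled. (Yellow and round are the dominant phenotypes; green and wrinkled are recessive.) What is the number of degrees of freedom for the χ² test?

A dihybrid testcross with independent assortment gives a 1:1:1:1 ratio.
A goodness-of-fit test with 4 phenotype classes has df = 4 − 1 = 3.

3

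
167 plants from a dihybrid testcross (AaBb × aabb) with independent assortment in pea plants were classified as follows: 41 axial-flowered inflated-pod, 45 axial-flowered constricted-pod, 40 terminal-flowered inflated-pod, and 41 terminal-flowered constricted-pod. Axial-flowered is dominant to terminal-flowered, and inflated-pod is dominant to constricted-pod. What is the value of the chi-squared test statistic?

A dihybrid testcross with independent assortment gives a 1:1:1:1 ratio.
Under the 1:1:1:1 hypothesis (Σ ratio = 4, N = 167):
  axial-flowered inflated-pod: 167 × 1/4 = 41.75
  axial-flowered constricted-pod: 167 × 1/4 = 41.75
  terminal-flowered inflated-pod: 167 × 1/4 = 41.75
  terminal-flowered constricted-pod: 167 × 1/4 = 41.75
χ² = Σ (O − E)² / E
  axial-flowered inflated-pod: (41 − 41.75)² / 41.75 = 0.0135
  axial-flowered constricted-pod: (45 − 41.75)² / 41.75 = 0.2530
  terminal-flowered inflated-pod: (40 − 41.75)² / 41.75 = 0.0734
  terminal-flowered constricted-pod: (41 − 41.75)² / 41.75 = 0.0135
χ² = 0.0135 + 0.2530 + 0.0734 + 0.0135 = 0.3534 ≈ 0.353

0.353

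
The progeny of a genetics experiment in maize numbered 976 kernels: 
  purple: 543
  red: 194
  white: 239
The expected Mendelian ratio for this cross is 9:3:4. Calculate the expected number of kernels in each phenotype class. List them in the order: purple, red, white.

Total ratio parts = 16. Expected numbers out of 976:
  purple: 976 × 9/16 = 549
  red: 976 × 3/16 = 183
  white: 976 × 4/16 = 244

549, 183, 244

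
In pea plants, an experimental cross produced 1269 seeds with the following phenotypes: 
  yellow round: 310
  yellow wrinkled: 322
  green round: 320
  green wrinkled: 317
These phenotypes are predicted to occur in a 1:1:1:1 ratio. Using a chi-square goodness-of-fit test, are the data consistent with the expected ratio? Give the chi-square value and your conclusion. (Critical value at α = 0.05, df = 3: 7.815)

0.261; consistent

Expected counts for N = 1269 under a 1:1:1:1 ratio (total parts = 4):
  yellow round: 1269 × 1/4 = 317.25
  yellow wrinkled: 1269 × 1/4 = 317.25
  green round: 1269 × 1/4 = 317.25
  green wrinkled: 1269 × 1/4 = 317.25
χ² = Σ (O − E)² / E
  yellow round: (310 − 317.25)² / 317.25 = 0.1657
  yellow wrinkled: (322 − 317.25)² / 317.25 = 0.0711
  green round: (320 − 317.25)² / 317.25 = 0.0238
  green wrinkled: (317 − 317.25)² / 317.25 = 0.0002
χ² = 0.1657 + 0.0711 + 0.0238 + 0.0002 = 0.2608 ≈ 0.261
Degrees of freedom = 4 − 1 = 3; critical value at α = 0.05 is 7.815.
Since 0.261 < 7.815, we fail to reject the null hypothesis — the data are consistent with the 1:1:1:1 ratio.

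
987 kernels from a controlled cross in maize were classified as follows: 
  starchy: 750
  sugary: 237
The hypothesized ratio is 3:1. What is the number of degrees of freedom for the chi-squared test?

A goodness-of-fit test with 2 phenotype classes has df = 2 − 1 = 1.

1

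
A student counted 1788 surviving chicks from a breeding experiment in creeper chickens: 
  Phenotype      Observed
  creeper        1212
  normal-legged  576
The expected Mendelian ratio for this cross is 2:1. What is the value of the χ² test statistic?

1.007

Total ratio parts = 3. Expected numbers out of 1788:
  creeper: 1788 × 2/3 = 1192
  normal-legged: 1788 × 1/3 = 596
χ² = Σ (O − E)² / E
  creeper: (1212 − 1192)² / 1192 = 0.3356
  normal-legged: (576 − 596)² / 596 = 0.6711
χ² = 0.3356 + 0.6711 = 1.0067 ≈ 1.007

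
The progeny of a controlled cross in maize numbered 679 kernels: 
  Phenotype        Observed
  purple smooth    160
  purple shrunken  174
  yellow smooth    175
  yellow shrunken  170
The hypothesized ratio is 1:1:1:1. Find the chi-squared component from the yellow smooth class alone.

Under the 1:1:1:1 hypothesis (Σ ratio = 4, N = 679):
  purple smooth: 679 × 1/4 = 169.75
  purple shrunken: 679 × 1/4 = 169.75
  yellow smooth: 679 × 1/4 = 169.75
  yellow shrunken: 679 × 1/4 = 169.75
Contribution of yellow smooth: (175 − 169.75)² / 169.75 = 0.1624

0.162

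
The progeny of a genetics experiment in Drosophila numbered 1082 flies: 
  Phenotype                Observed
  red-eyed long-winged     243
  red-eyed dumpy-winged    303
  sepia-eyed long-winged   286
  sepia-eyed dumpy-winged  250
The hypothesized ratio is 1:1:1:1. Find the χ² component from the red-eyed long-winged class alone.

Under the 1:1:1:1 hypothesis (Σ ratio = 4, N = 1082):
  red-eyed long-winged: 1082 × 1/4 = 270.5
  red-eyed dumpy-winged: 1082 × 1/4 = 270.5
  sepia-eyed long-winged: 1082 × 1/4 = 270.5
  sepia-eyed dumpy-winged: 1082 × 1/4 = 270.5
Contribution of red-eyed long-winged: (243 − 270.5)² / 270.5 = 2.7957

2.796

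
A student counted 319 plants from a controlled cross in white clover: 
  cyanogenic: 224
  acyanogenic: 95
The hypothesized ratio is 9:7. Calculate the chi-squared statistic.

Under the 9:7 hypothesis (Σ ratio = 16, N = 319):
  cyanogenic: 319 × 9/16 = 179.4375
  acyanogenic: 319 × 7/16 = 139.5625
χ² = Σ (O − E)² / E
  cyanogenic: (224 − 179.4375)² / 179.4375 = 11.0669
  acyanogenic: (95 − 139.5625)² / 139.5625 = 14.2289
χ² = 11.0669 + 14.2289 = 25.2958 ≈ 25.296

25.296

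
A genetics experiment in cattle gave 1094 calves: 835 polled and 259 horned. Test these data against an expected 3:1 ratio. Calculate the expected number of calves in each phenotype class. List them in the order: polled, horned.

820.5, 273.5

The 3:1 ratio has 4 parts, so with N = 1094 the expected counts are:
  polled: 1094 × 3/4 = 820.5
  horned: 1094 × 1/4 = 273.5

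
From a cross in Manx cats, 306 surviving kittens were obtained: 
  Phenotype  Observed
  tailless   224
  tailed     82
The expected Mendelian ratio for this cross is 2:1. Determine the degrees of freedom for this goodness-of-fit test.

A goodness-of-fit test with 2 phenotype classes has df = 2 − 1 = 1.

1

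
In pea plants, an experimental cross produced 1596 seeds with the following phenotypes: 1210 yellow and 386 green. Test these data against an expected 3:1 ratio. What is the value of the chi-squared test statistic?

0.565

Under the 3:1 hypothesis (Σ ratio = 4, N = 1596):
  yellow: 1596 × 3/4 = 1197
  green: 1596 × 1/4 = 399
χ² = Σ (O − E)² / E
  yellow: (1210 − 1197)² / 1197 = 0.1412
  green: (386 − 399)² / 399 = 0.4236
χ² = 0.1412 + 0.4236 = 0.5648 ≈ 0.565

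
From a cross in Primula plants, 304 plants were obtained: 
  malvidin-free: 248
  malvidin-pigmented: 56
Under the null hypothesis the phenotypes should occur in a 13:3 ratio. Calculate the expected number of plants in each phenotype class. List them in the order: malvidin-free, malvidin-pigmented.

247, 57

The 13:3 ratio has 16 parts, so with N = 304 the expected counts are:
  malvidin-free: 304 × 13/16 = 247
  malvidin-pigmented: 304 × 3/16 = 57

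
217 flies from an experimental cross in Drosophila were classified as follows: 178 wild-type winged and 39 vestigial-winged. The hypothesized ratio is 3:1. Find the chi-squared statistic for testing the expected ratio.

5.716

Total ratio parts = 4. Expected numbers out of 217:
  wild-type winged: 217 × 3/4 = 162.75
  vestigial-winged: 217 × 1/4 = 54.25
χ² = Σ (O − E)² / E
  wild-type winged: (178 − 162.75)² / 162.75 = 1.4290
  vestigial-winged: (39 − 54.25)² / 54.25 = 4.2869
χ² = 1.4290 + 4.2869 = 5.7159 ≈ 5.716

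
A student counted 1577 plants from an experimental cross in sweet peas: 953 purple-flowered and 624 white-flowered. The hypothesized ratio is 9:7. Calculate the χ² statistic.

11.203

Total ratio parts = 16. Expected numbers out of 1577:
  purple-flowered: 1577 × 9/16 = 887.0625
  white-flowered: 1577 × 7/16 = 689.9375
χ² = Σ (O − E)² / E
  purple-flowered: (953 − 887.0625)² / 887.0625 = 4.9013
  white-flowered: (624 − 689.9375)² / 689.9375 = 6.3017
χ² = 4.9013 + 6.3017 = 11.203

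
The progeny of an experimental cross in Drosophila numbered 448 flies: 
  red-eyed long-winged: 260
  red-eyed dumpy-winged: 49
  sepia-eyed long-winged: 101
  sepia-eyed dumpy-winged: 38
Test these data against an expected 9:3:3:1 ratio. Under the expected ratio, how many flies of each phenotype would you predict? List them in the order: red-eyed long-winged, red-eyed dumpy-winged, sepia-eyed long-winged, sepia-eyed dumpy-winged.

Under the 9:3:3:1 hypothesis (Σ ratio = 16, N = 448):
  red-eyed long-winged: 448 × 9/16 = 252
  red-eyed dumpy-winged: 448 × 3/16 = 84
  sepia-eyed long-winged: 448 × 3/16 = 84
  sepia-eyed dumpy-winged: 448 × 1/16 = 28

252, 84, 84, 28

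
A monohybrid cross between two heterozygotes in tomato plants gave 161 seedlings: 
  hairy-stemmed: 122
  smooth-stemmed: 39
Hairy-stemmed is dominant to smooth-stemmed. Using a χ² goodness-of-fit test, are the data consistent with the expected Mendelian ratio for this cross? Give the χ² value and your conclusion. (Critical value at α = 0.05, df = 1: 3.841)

0.052; consistent

For a monohybrid cross between heterozygotes with complete dominance, the expected phenotypic ratio is 3:1.
Under the 3:1 hypothesis (Σ ratio = 4, N = 161):
  hairy-stemmed: 161 × 3/4 = 120.75
  smooth-stemmed: 161 × 1/4 = 40.25
χ² = Σ (O − E)² / E
  hairy-stemmed: (122 − 120.75)² / 120.75 = 0.0129
  smooth-stemmed: (39 − 40.25)² / 40.25 = 0.0388
χ² = 0.0129 + 0.0388 = 0.0517 ≈ 0.052
Degrees of freedom = 2 − 1 = 1; critical value at α = 0.05 is 3.841.
Since 0.052 < 3.841, we fail to reject the null hypothesis — the data are consistent with the 3:1 ratio.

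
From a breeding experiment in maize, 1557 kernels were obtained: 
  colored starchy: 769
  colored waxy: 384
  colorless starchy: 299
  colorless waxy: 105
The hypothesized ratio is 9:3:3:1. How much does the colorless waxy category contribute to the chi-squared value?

0.607

Under the 9:3:3:1 hypothesis (Σ ratio = 16, N = 1557):
  colored starchy: 1557 × 9/16 = 875.8125
  colored waxy: 1557 × 3/16 = 291.9375
  colorless starchy: 1557 × 3/16 = 291.9375
  colorless waxy: 1557 × 1/16 = 97.3125
Contribution of colorless waxy: (105 − 97.3125)² / 97.3125 = 0.6073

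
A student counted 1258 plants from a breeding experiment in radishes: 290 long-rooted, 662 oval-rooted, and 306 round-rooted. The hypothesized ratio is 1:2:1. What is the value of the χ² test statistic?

Under the 1:2:1 hypothesis (Σ ratio = 4, N = 1258):
  long-rooted: 1258 × 1/4 = 314.5
  oval-rooted: 1258 × 2/4 = 629
  round-rooted: 1258 × 1/4 = 314.5
χ² = Σ (O − E)² / E
  long-rooted: (290 − 314.5)² / 314.5 = 1.9086
  oval-rooted: (662 − 629)² / 629 = 1.7313
  round-rooted: (306 − 314.5)² / 314.5 = 0.2297
χ² = 1.9086 + 1.7313 + 0.2297 = 3.8696 ≈ 3.870

3.870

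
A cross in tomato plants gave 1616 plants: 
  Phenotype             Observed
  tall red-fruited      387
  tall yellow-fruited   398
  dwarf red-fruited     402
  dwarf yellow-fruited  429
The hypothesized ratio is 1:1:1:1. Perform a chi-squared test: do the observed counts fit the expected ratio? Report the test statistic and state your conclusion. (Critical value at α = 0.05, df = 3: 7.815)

Expected counts for N = 1616 under a 1:1:1:1 ratio (total parts = 4):
  tall red-fruited: 1616 × 1/4 = 404
  tall yellow-fruited: 1616 × 1/4 = 404
  dwarf red-fruited: 1616 × 1/4 = 404
  dwarf yellow-fruited: 1616 × 1/4 = 404
χ² = Σ (O − E)² / E
  tall red-fruited: (387 − 404)² / 404 = 0.7153
  tall yellow-fruited: (398 − 404)² / 404 = 0.0891
  dwarf red-fruited: (402 − 404)² / 404 = 0.0099
  dwarf yellow-fruited: (429 − 404)² / 404 = 1.5470
χ² = 0.7153 + 0.0891 + 0.0099 + 1.5470 = 2.3613 ≈ 2.361
Degrees of freedom = 4 − 1 = 3; critical value at α = 0.05 is 7.815.
Since 2.361 < 7.815, we fail to reject the null hypothesis — the data are consistent with the 1:1:1:1 ratio.

2.361; consistent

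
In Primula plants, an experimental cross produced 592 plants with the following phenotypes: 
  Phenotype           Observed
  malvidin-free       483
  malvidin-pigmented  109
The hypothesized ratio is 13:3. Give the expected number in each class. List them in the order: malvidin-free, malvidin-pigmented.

The 13:3 ratio has 16 parts, so with N = 592 the expected counts are:
  malvidin-free: 592 × 13/16 = 481
  malvidin-pigmented: 592 × 3/16 = 111

481, 111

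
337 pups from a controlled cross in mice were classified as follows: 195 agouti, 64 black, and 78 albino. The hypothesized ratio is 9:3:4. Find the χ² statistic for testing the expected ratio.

Total ratio parts = 16. Expected numbers out of 337:
  agouti: 337 × 9/16 = 189.5625
  black: 337 × 3/16 = 63.1875
  albino: 337 × 4/16 = 84.25
χ² = Σ (O − E)² / E
  agouti: (195 − 189.5625)² / 189.5625 = 0.1560
  black: (64 − 63.1875)² / 63.1875 = 0.0104
  albino: (78 − 84.25)² / 84.25 = 0.4636
χ² = 0.1560 + 0.0104 + 0.4636 = 0.630

0.630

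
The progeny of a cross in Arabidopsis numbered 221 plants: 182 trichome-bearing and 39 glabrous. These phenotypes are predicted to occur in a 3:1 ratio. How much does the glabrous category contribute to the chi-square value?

Total ratio parts = 4. Expected numbers out of 221:
  trichome-bearing: 221 × 3/4 = 165.75
  glabrous: 221 × 1/4 = 55.25
Contribution of glabrous: (39 − 55.25)² / 55.25 = 4.7794

4.779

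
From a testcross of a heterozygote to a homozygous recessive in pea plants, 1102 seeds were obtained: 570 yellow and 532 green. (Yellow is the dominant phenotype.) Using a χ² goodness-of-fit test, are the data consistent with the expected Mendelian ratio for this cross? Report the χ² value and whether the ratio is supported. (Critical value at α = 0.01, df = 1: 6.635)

1.310; consistent

A testcross of a heterozygote (Aa × aa) gives a 1:1 phenotypic ratio.
Total ratio parts = 2. Expected numbers out of 1102:
  yellow: 1102 × 1/2 = 551
  green: 1102 × 1/2 = 551
χ² = Σ (O − E)² / E
  yellow: (570 − 551)² / 551 = 0.6552
  green: (532 − 551)² / 551 = 0.6552
χ² = 0.6552 + 0.6552 = 1.3104 ≈ 1.310
Degrees of freedom = 2 − 1 = 1; critical value at α = 0.01 is 6.635.
Since 1.310 < 6.635, we fail to reject the null hypothesis — the data are consistent with the 1:1 ratio.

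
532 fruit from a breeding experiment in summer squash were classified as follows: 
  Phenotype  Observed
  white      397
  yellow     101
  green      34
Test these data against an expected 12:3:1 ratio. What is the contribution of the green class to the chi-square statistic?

0.017

The 12:3:1 ratio has 16 parts, so with N = 532 the expected counts are:
  white: 532 × 12/16 = 399
  yellow: 532 × 3/16 = 99.75
  green: 532 × 1/16 = 33.25
Contribution of green: (34 − 33.25)² / 33.25 = 0.0169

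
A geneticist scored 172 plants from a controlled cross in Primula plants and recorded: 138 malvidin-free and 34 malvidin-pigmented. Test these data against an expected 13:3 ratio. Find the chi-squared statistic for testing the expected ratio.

0.117

The 13:3 ratio has 16 parts, so with N = 172 the expected counts are:
  malvidin-free: 172 × 13/16 = 139.75
  malvidin-pigmented: 172 × 3/16 = 32.25
χ² = Σ (O − E)² / E
  malvidin-free: (138 − 139.75)² / 139.75 = 0.0219
  malvidin-pigmented: (34 − 32.25)² / 32.25 = 0.0950
χ² = 0.0219 + 0.0950 = 0.1169 ≈ 0.117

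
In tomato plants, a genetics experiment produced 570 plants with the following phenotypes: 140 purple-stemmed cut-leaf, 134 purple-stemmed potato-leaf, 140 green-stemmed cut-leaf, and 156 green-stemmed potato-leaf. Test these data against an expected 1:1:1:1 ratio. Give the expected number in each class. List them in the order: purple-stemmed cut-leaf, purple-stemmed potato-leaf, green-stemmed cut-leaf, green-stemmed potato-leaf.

142.5, 142.5, 142.5, 142.5

Total ratio parts = 4. Expected numbers out of 570:
  purple-stemmed cut-leaf: 570 × 1/4 = 142.5
  purple-stemmed potato-leaf: 570 × 1/4 = 142.5
  green-stemmed cut-leaf: 570 × 1/4 = 142.5
  green-stemmed potato-leaf: 570 × 1/4 = 142.5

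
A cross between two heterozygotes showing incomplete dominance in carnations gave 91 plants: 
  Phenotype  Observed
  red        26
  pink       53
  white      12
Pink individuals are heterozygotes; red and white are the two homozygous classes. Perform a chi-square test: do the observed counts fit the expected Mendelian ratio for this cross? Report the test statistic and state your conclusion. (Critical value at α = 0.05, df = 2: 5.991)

With incomplete dominance, a heterozygote × heterozygote cross gives a 1:2:1 phenotypic ratio.
The 1:2:1 ratio has 4 parts, so with N = 91 the expected counts are:
  red: 91 × 1/4 = 22.75
  pink: 91 × 2/4 = 45.5
  white: 91 × 1/4 = 22.75
χ² = Σ (O − E)² / E
  red: (26 − 22.75)² / 22.75 = 0.4643
  pink: (53 − 45.5)² / 45.5 = 1.2363
  white: (12 − 22.75)² / 22.75 = 5.0797
χ² = 0.4643 + 1.2363 + 5.0797 = 6.7803 ≈ 6.780
Degrees of freedom = 3 − 1 = 2; critical value at α = 0.05 is 5.991.
Since 6.780 > 5.991, we reject the null hypothesis — the data do not fit the 1:2:1 ratio.

6.780; not consistent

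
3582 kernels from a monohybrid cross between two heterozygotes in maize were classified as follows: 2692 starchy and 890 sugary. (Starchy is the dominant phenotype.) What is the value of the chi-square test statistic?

For a monohybrid cross between heterozygotes with complete dominance, the expected phenotypic ratio is 3:1.
Total ratio parts = 4. Expected numbers out of 3582:
  starchy: 3582 × 3/4 = 2686.5
  sugary: 3582 × 1/4 = 895.5
χ² = Σ (O − E)² / E
  starchy: (2692 − 2686.5)² / 2686.5 = 0.0113
  sugary: (890 − 895.5)² / 895.5 = 0.0338
χ² = 0.0113 + 0.0338 = 0.0451 ≈ 0.045

0.045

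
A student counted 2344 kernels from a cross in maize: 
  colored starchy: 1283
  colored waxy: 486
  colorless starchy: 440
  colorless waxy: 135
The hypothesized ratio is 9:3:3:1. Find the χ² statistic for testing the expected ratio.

6.779

Expected counts for N = 2344 under a 9:3:3:1 ratio (total parts = 16):
  colored starchy: 2344 × 9/16 = 1318.5
  colored waxy: 2344 × 3/16 = 439.5
  colorless starchy: 2344 × 3/16 = 439.5
  colorless waxy: 2344 × 1/16 = 146.5
χ² = Σ (O − E)² / E
  colored starchy: (1283 − 1318.5)² / 1318.5 = 0.9558
  colored waxy: (486 − 439.5)² / 439.5 = 4.9198
  colorless starchy: (440 − 439.5)² / 439.5 = 0.0006
  colorless waxy: (135 − 146.5)² / 146.5 = 0.9027
χ² = 0.9558 + 4.9198 + 0.0006 + 0.9027 = 6.7789 ≈ 6.779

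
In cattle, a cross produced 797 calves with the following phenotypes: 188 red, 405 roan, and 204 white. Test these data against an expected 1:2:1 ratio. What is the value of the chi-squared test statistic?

0.854

Under the 1:2:1 hypothesis (Σ ratio = 4, N = 797):
  red: 797 × 1/4 = 199.25
  roan: 797 × 2/4 = 398.5
  white: 797 × 1/4 = 199.25
χ² = Σ (O − E)² / E
  red: (188 − 199.25)² / 199.25 = 0.6352
  roan: (405 − 398.5)² / 398.5 = 0.1060
  white: (204 − 199.25)² / 199.25 = 0.1132
χ² = 0.6352 + 0.1060 + 0.1132 = 0.8544 ≈ 0.854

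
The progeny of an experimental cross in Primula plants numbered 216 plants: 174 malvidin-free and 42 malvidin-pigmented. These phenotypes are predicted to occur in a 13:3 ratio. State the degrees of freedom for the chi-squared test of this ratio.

A goodness-of-fit test with 2 phenotype classes has df = 2 − 1 = 1.

1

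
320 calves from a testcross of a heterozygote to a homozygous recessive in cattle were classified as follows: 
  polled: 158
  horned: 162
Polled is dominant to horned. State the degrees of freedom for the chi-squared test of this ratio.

A testcross of a heterozygote (Aa × aa) gives a 1:1 phenotypic ratio.
A goodness-of-fit test with 2 phenotype classes has df = 2 − 1 = 1.

1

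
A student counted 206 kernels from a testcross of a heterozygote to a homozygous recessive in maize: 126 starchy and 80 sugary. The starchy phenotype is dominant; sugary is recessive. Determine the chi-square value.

A testcross of a heterozygote (Aa × aa) gives a 1:1 phenotypic ratio.
The 1:1 ratio has 2 parts, so with N = 206 the expected counts are:
  starchy: 206 × 1/2 = 103
  sugary: 206 × 1/2 = 103
χ² = Σ (O − E)² / E
  starchy: (126 − 103)² / 103 = 5.1359
  sugary: (80 − 103)² / 103 = 5.1359
χ² = 5.1359 + 5.1359 = 10.2718 ≈ 10.272

10.272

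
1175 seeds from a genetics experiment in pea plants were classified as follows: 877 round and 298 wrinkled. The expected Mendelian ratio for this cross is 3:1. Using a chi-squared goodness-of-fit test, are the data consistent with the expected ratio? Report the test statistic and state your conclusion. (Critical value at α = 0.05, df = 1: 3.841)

0.082; consistent

Under the 3:1 hypothesis (Σ ratio = 4, N = 1175):
  round: 1175 × 3/4 = 881.25
  wrinkled: 1175 × 1/4 = 293.75
χ² = Σ (O − E)² / E
  round: (877 − 881.25)² / 881.25 = 0.0205
  wrinkled: (298 − 293.75)² / 293.75 = 0.0615
χ² = 0.0205 + 0.0615 = 0.082
Degrees of freedom = 2 − 1 = 1; critical value at α = 0.05 is 3.841.
Since 0.082 < 3.841, we fail to reject the null hypothesis — the data are consistent with the 3:1 ratio.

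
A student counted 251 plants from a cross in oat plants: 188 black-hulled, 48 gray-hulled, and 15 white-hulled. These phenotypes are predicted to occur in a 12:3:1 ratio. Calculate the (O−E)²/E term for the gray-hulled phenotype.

0.019

Under the 12:3:1 hypothesis (Σ ratio = 16, N = 251):
  black-hulled: 251 × 12/16 = 188.25
  gray-hulled: 251 × 3/16 = 47.0625
  white-hulled: 251 × 1/16 = 15.6875
Contribution of gray-hulled: (48 − 47.0625)² / 47.0625 = 0.0187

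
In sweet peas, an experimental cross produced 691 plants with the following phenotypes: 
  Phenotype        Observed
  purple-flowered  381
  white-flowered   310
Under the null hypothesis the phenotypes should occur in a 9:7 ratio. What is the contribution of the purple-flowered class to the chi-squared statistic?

Under the 9:7 hypothesis (Σ ratio = 16, N = 691):
  purple-flowered: 691 × 9/16 = 388.6875
  white-flowered: 691 × 7/16 = 302.3125
Contribution of purple-flowered: (381 − 388.6875)² / 388.6875 = 0.1520

0.152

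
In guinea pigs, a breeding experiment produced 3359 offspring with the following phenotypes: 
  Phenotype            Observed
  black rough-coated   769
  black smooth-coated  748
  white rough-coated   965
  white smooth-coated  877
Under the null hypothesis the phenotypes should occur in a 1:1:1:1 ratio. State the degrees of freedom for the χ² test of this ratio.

A goodness-of-fit test with 4 phenotype classes has df = 4 − 1 = 3.

3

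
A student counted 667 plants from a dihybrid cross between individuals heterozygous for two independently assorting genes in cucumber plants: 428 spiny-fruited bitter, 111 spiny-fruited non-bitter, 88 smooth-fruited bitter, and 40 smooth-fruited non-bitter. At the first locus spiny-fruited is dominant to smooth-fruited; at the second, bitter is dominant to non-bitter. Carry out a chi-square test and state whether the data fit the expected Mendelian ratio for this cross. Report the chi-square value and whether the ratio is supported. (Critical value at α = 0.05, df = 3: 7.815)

A dihybrid F₂ with independent assortment and complete dominance at both loci gives a 9:3:3:1 phenotypic ratio.
Expected counts for N = 667 under a 9:3:3:1 ratio (total parts = 16):
  spiny-fruited bitter: 667 × 9/16 = 375.1875
  spiny-fruited non-bitter: 667 × 3/16 = 125.0625
  smooth-fruited bitter: 667 × 3/16 = 125.0625
  smooth-fruited non-bitter: 667 × 1/16 = 41.6875
χ² = Σ (O − E)² / E
  spiny-fruited bitter: (428 − 375.1875)² / 375.1875 = 7.4340
  spiny-fruited non-bitter: (111 − 125.0625)² / 125.0625 = 1.5812
  smooth-fruited bitter: (88 − 125.0625)² / 125.0625 = 10.9835
  smooth-fruited non-bitter: (40 − 41.6875)² / 41.6875 = 0.0683
χ² = 7.4340 + 1.5812 + 10.9835 + 0.0683 = 20.067
Degrees of freedom = 4 − 1 = 3; critical value at α = 0.05 is 7.815.
Since 20.067 > 7.815, we reject the null hypothesis — the data do not fit the 9:3:3:1 ratio.

20.067; not consistent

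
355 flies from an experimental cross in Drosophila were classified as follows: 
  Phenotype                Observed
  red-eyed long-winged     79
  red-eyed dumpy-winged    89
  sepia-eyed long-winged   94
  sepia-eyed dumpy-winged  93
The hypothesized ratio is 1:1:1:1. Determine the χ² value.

Under the 1:1:1:1 hypothesis (Σ ratio = 4, N = 355):
  red-eyed long-winged: 355 × 1/4 = 88.75
  red-eyed dumpy-winged: 355 × 1/4 = 88.75
  sepia-eyed long-winged: 355 × 1/4 = 88.75
  sepia-eyed dumpy-winged: 355 × 1/4 = 88.75
χ² = Σ (O − E)² / E
  red-eyed long-winged: (79 − 88.75)² / 88.75 = 1.0711
  red-eyed dumpy-winged: (89 − 88.75)² / 88.75 = 0.0007
  sepia-eyed long-winged: (94 − 88.75)² / 88.75 = 0.3106
  sepia-eyed dumpy-winged: (93 − 88.75)² / 88.75 = 0.2035
χ² = 1.0711 + 0.0007 + 0.3106 + 0.2035 = 1.5859 ≈ 1.586

1.586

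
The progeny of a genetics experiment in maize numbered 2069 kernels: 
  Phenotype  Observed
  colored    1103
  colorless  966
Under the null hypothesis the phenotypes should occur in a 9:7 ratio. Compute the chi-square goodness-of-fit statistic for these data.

The 9:7 ratio has 16 parts, so with N = 2069 the expected counts are:
  colored: 2069 × 9/16 = 1163.8125
  colorless: 2069 × 7/16 = 905.1875
χ² = Σ (O − E)² / E
  colored: (1103 − 1163.8125)² / 1163.8125 = 3.1776
  colorless: (966 − 905.1875)² / 905.1875 = 4.0855
χ² = 3.1776 + 4.0855 = 7.2631 ≈ 7.263

7.263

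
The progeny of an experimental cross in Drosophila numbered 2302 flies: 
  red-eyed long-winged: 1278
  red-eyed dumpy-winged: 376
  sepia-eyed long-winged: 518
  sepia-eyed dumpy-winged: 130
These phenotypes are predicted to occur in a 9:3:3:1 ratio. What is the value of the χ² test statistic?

26.012

The 9:3:3:1 ratio has 16 parts, so with N = 2302 the expected counts are:
  red-eyed long-winged: 2302 × 9/16 = 1294.875
  red-eyed dumpy-winged: 2302 × 3/16 = 431.625
  sepia-eyed long-winged: 2302 × 3/16 = 431.625
  sepia-eyed dumpy-winged: 2302 × 1/16 = 143.875
χ² = Σ (O − E)² / E
  red-eyed long-winged: (1278 − 1294.875)² / 1294.875 = 0.2199
  red-eyed dumpy-winged: (376 − 431.625)² / 431.625 = 7.1686
  sepia-eyed long-winged: (518 − 431.625)² / 431.625 = 17.2850
  sepia-eyed dumpy-winged: (130 − 143.875)² / 143.875 = 1.3381
χ² = 0.2199 + 7.1686 + 17.2850 + 1.3381 = 26.0116 ≈ 26.012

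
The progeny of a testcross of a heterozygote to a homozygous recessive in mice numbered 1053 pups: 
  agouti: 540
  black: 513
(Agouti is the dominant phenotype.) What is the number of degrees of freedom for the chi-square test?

A testcross of a heterozygote (Aa × aa) gives a 1:1 phenotypic ratio.
A goodness-of-fit test with 2 phenotype classes has df = 2 − 1 = 1.

1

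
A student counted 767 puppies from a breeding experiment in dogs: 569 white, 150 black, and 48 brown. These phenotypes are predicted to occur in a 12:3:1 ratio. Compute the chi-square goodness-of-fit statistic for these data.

Under the 12:3:1 hypothesis (Σ ratio = 16, N = 767):
  white: 767 × 12/16 = 575.25
  black: 767 × 3/16 = 143.8125
  brown: 767 × 1/16 = 47.9375
χ² = Σ (O − E)² / E
  white: (569 − 575.25)² / 575.25 = 0.0679
  black: (150 − 143.8125)² / 143.8125 = 0.2662
  brown: (48 − 47.9375)² / 47.9375 = 0.0001
χ² = 0.0679 + 0.2662 + 0.0001 = 0.3342 ≈ 0.334

0.334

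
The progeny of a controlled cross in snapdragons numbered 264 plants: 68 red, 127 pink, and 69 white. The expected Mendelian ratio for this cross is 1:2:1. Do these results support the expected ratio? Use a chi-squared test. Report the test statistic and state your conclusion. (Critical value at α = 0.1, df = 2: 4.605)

Total ratio parts = 4. Expected numbers out of 264:
  red: 264 × 1/4 = 66
  pink: 264 × 2/4 = 132
  white: 264 × 1/4 = 66
χ² = Σ (O − E)² / E
  red: (68 − 66)² / 66 = 0.0606
  pink: (127 − 132)² / 132 = 0.1894
  white: (69 − 66)² / 66 = 0.1364
χ² = 0.0606 + 0.1894 + 0.1364 = 0.3864 ≈ 0.386
Degrees of freedom = 3 − 1 = 2; critical value at α = 0.1 is 4.605.
Since 0.386 < 4.605, we fail to reject the null hypothesis — the data are consistent with the 1:2:1 ratio.

0.386; consistent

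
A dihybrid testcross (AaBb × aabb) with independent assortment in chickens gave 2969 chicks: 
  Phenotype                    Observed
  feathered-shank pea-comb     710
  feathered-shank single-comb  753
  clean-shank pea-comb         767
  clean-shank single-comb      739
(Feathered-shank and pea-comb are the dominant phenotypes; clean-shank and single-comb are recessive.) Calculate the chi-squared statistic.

A dihybrid testcross with independent assortment gives a 1:1:1:1 ratio.
Under the 1:1:1:1 hypothesis (Σ ratio = 4, N = 2969):
  feathered-shank pea-comb: 2969 × 1/4 = 742.25
  feathered-shank single-comb: 2969 × 1/4 = 742.25
  clean-shank pea-comb: 2969 × 1/4 = 742.25
  clean-shank single-comb: 2969 × 1/4 = 742.25
χ² = Σ (O − E)² / E
  feathered-shank pea-comb: (710 − 742.25)² / 742.25 = 1.4012
  feathered-shank single-comb: (753 − 742.25)² / 742.25 = 0.1557
  clean-shank pea-comb: (767 − 742.25)² / 742.25 = 0.8253
  clean-shank single-comb: (739 − 742.25)² / 742.25 = 0.0142
χ² = 1.4012 + 0.1557 + 0.8253 + 0.0142 = 2.3964 ≈ 2.396

2.396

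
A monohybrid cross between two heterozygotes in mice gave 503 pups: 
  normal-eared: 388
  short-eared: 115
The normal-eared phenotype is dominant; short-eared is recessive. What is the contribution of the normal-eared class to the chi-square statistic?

For a monohybrid cross between heterozygotes with complete dominance, the expected phenotypic ratio is 3:1.
The 3:1 ratio has 4 parts, so with N = 503 the expected counts are:
  normal-eared: 503 × 3/4 = 377.25
  short-eared: 503 × 1/4 = 125.75
Contribution of normal-eared: (388 − 377.25)² / 377.25 = 0.3063

0.306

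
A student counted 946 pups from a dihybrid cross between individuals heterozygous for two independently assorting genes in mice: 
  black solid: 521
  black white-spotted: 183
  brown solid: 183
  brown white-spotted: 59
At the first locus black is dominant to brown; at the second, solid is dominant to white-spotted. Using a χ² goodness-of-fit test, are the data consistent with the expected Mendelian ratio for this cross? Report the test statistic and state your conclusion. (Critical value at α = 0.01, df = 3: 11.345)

A dihybrid F₂ with independent assortment and complete dominance at both loci gives a 9:3:3:1 phenotypic ratio.
The 9:3:3:1 ratio has 16 parts, so with N = 946 the expected counts are:
  black solid: 946 × 9/16 = 532.125
  black white-spotted: 946 × 3/16 = 177.375
  brown solid: 946 × 3/16 = 177.375
  brown white-spotted: 946 × 1/16 = 59.125
χ² = Σ (O − E)² / E
  black solid: (521 − 532.125)² / 532.125 = 0.2326
  black white-spotted: (183 − 177.375)² / 177.375 = 0.1784
  brown solid: (183 − 177.375)² / 177.375 = 0.1784
  brown white-spotted: (59 − 59.125)² / 59.125 = 0.0003
χ² = 0.2326 + 0.1784 + 0.1784 + 0.0003 = 0.5897 ≈ 0.590
Degrees of freedom = 4 − 1 = 3; critical value at α = 0.01 is 11.345.
Since 0.590 < 11.345, we fail to reject the null hypothesis — the data are consistent with the 9:3:3:1 ratio.

0.590; consistent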